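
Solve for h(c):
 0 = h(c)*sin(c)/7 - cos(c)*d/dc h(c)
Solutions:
 h(c) = C1/cos(c)^(1/7)


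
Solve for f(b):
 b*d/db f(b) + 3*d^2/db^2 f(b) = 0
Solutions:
 f(b) = C1 + C2*erf(sqrt(6)*b/6)


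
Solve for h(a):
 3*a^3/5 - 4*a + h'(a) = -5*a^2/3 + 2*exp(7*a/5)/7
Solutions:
 h(a) = C1 - 3*a^4/20 - 5*a^3/9 + 2*a^2 + 10*exp(7*a/5)/49


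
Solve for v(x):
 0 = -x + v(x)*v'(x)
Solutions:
 v(x) = -sqrt(C1 + x^2)
 v(x) = sqrt(C1 + x^2)


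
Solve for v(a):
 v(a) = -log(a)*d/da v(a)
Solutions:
 v(a) = C1*exp(-li(a))


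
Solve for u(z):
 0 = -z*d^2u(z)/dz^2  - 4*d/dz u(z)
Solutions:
 u(z) = C1 + C2/z^3


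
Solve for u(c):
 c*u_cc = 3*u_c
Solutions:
 u(c) = C1 + C2*c^4


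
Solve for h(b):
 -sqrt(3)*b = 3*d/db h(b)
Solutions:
 h(b) = C1 - sqrt(3)*b^2/6


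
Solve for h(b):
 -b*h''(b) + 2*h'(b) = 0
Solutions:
 h(b) = C1 + C2*b^3


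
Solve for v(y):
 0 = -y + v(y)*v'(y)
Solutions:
 v(y) = -sqrt(C1 + y^2)
 v(y) = sqrt(C1 + y^2)


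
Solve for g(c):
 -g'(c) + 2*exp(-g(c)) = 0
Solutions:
 g(c) = log(C1 + 2*c)


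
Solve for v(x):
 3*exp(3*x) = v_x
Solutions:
 v(x) = C1 + exp(3*x)


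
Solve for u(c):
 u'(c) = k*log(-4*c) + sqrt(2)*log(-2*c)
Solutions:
 u(c) = C1 + c*(k + sqrt(2))*log(-c) + c*(-k + 2*k*log(2) - sqrt(2) + sqrt(2)*log(2))


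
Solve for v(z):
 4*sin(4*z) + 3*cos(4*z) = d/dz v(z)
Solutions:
 v(z) = C1 + 3*sin(4*z)/4 - cos(4*z)


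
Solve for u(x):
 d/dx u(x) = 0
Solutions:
 u(x) = C1


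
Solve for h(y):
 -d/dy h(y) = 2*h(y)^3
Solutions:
 h(y) = -sqrt(2)*sqrt(-1/(C1 - 2*y))/2
 h(y) = sqrt(2)*sqrt(-1/(C1 - 2*y))/2


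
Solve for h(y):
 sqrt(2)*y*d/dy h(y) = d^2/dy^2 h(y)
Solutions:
 h(y) = C1 + C2*erfi(2^(3/4)*y/2)


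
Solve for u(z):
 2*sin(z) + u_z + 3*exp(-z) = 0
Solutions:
 u(z) = C1 + 2*cos(z) + 3*exp(-z)


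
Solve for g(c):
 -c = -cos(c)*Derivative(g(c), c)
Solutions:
 g(c) = C1 + Integral(c/cos(c), c)


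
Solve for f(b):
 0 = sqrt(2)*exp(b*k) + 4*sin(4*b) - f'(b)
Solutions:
 f(b) = C1 - cos(4*b) + sqrt(2)*exp(b*k)/k


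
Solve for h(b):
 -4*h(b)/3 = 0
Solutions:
 h(b) = 0


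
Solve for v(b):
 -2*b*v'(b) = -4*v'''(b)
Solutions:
 v(b) = C1 + Integral(C2*airyai(2^(2/3)*b/2) + C3*airybi(2^(2/3)*b/2), b)


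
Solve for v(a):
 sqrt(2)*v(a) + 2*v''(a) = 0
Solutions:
 v(a) = C1*sin(2^(3/4)*a/2) + C2*cos(2^(3/4)*a/2)


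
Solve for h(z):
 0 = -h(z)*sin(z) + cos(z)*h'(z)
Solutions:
 h(z) = C1/cos(z)


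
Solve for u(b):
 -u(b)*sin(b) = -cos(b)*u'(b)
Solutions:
 u(b) = C1/cos(b)


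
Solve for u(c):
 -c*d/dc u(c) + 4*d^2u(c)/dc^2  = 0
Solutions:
 u(c) = C1 + C2*erfi(sqrt(2)*c/4)


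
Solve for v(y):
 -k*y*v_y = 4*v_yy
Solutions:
 v(y) = Piecewise((-sqrt(2)*sqrt(pi)*C1*erf(sqrt(2)*sqrt(k)*y/4)/sqrt(k) - C2, (k > 0) | (k < 0)), (-C1*y - C2, True))


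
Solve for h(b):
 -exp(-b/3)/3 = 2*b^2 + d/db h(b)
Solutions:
 h(b) = C1 - 2*b^3/3 + exp(-b/3)


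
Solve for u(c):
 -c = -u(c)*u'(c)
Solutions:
 u(c) = -sqrt(C1 + c^2)
 u(c) = sqrt(C1 + c^2)


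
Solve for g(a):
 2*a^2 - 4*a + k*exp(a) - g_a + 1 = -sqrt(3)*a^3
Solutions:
 g(a) = C1 + sqrt(3)*a^4/4 + 2*a^3/3 - 2*a^2 + a + k*exp(a)


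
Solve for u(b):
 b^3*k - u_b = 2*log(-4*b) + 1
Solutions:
 u(b) = C1 + b^4*k/4 - 2*b*log(-b) + b*(1 - 4*log(2))


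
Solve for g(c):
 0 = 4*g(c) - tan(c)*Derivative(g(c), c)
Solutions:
 g(c) = C1*sin(c)^4


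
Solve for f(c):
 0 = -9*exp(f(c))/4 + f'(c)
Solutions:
 f(c) = log(-1/(C1 + 9*c)) + 2*log(2)


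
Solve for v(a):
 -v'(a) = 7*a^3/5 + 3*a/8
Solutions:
 v(a) = C1 - 7*a^4/20 - 3*a^2/16


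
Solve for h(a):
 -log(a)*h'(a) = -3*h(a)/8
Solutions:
 h(a) = C1*exp(3*li(a)/8)


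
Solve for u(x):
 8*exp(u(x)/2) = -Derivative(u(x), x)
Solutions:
 u(x) = 2*log(1/(C1 + 8*x)) + 2*log(2)


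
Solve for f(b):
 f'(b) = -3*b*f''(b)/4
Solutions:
 f(b) = C1 + C2/b^(1/3)


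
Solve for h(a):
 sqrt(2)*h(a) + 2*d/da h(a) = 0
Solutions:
 h(a) = C1*exp(-sqrt(2)*a/2)


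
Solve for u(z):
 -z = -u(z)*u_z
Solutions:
 u(z) = -sqrt(C1 + z^2)
 u(z) = sqrt(C1 + z^2)


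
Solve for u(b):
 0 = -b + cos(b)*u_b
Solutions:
 u(b) = C1 + Integral(b/cos(b), b)


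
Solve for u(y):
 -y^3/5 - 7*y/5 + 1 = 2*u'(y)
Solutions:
 u(y) = C1 - y^4/40 - 7*y^2/20 + y/2


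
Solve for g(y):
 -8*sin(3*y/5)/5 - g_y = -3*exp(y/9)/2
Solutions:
 g(y) = C1 + 27*exp(y/9)/2 + 8*cos(3*y/5)/3


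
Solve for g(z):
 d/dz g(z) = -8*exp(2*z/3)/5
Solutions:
 g(z) = C1 - 12*exp(2*z/3)/5


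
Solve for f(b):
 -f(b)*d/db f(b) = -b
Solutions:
 f(b) = -sqrt(C1 + b^2)
 f(b) = sqrt(C1 + b^2)


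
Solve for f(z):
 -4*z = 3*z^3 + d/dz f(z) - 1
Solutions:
 f(z) = C1 - 3*z^4/4 - 2*z^2 + z


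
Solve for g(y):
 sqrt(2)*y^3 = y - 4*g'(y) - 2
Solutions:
 g(y) = C1 - sqrt(2)*y^4/16 + y^2/8 - y/2


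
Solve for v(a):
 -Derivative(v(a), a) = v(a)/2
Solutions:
 v(a) = C1*exp(-a/2)


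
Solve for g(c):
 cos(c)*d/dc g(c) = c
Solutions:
 g(c) = C1 + Integral(c/cos(c), c)


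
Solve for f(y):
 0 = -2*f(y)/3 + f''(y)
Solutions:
 f(y) = C1*exp(-sqrt(6)*y/3) + C2*exp(sqrt(6)*y/3)


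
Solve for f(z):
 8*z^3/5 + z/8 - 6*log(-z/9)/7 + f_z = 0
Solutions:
 f(z) = C1 - 2*z^4/5 - z^2/16 + 6*z*log(-z)/7 + 6*z*(-2*log(3) - 1)/7


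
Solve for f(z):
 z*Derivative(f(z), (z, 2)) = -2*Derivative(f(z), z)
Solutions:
 f(z) = C1 + C2/z


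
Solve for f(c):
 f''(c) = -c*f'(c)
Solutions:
 f(c) = C1 + C2*erf(sqrt(2)*c/2)


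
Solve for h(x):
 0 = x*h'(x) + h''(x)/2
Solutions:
 h(x) = C1 + C2*erf(x)


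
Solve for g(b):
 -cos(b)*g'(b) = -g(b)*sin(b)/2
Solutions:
 g(b) = C1/sqrt(cos(b))


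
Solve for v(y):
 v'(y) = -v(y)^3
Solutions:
 v(y) = -sqrt(2)*sqrt(-1/(C1 - y))/2
 v(y) = sqrt(2)*sqrt(-1/(C1 - y))/2


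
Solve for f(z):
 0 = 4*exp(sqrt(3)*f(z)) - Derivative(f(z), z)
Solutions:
 f(z) = sqrt(3)*(2*log(-1/(C1 + 4*z)) - log(3))/6


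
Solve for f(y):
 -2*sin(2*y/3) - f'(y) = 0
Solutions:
 f(y) = C1 + 3*cos(2*y/3)


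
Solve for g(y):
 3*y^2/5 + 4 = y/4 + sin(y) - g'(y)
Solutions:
 g(y) = C1 - y^3/5 + y^2/8 - 4*y - cos(y)


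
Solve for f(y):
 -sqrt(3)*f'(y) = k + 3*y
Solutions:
 f(y) = C1 - sqrt(3)*k*y/3 - sqrt(3)*y^2/2


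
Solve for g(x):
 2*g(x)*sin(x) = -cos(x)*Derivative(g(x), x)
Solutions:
 g(x) = C1*cos(x)^2


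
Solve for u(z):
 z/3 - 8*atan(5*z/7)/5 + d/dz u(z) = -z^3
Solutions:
 u(z) = C1 - z^4/4 - z^2/6 + 8*z*atan(5*z/7)/5 - 28*log(25*z^2 + 49)/25


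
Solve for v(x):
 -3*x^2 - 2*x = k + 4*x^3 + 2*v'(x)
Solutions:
 v(x) = C1 - k*x/2 - x^4/2 - x^3/2 - x^2/2


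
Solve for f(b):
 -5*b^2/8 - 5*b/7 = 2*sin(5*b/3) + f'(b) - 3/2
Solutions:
 f(b) = C1 - 5*b^3/24 - 5*b^2/14 + 3*b/2 + 6*cos(5*b/3)/5


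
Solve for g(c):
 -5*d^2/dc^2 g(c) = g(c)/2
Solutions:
 g(c) = C1*sin(sqrt(10)*c/10) + C2*cos(sqrt(10)*c/10)


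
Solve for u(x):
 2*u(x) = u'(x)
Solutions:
 u(x) = C1*exp(2*x)


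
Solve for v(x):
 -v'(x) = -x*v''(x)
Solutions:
 v(x) = C1 + C2*x^2


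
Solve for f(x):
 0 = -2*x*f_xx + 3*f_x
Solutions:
 f(x) = C1 + C2*x^(5/2)


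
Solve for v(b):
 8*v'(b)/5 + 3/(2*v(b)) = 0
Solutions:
 v(b) = -sqrt(C1 - 30*b)/4
 v(b) = sqrt(C1 - 30*b)/4


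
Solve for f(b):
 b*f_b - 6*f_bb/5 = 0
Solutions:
 f(b) = C1 + C2*erfi(sqrt(15)*b/6)


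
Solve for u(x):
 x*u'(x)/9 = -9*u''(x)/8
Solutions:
 u(x) = C1 + C2*erf(2*x/9)


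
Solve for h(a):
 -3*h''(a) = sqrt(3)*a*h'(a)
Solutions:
 h(a) = C1 + C2*erf(sqrt(2)*3^(3/4)*a/6)


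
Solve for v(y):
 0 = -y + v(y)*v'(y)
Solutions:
 v(y) = -sqrt(C1 + y^2)
 v(y) = sqrt(C1 + y^2)


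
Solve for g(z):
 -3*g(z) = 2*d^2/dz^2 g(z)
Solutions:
 g(z) = C1*sin(sqrt(6)*z/2) + C2*cos(sqrt(6)*z/2)


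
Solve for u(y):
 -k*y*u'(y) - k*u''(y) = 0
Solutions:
 u(y) = C1 + C2*erf(sqrt(2)*y/2)


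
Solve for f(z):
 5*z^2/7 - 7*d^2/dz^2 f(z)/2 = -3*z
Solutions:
 f(z) = C1 + C2*z + 5*z^4/294 + z^3/7


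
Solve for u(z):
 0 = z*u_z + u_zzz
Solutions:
 u(z) = C1 + Integral(C2*airyai(-z) + C3*airybi(-z), z)


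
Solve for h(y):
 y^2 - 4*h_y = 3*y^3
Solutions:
 h(y) = C1 - 3*y^4/16 + y^3/12


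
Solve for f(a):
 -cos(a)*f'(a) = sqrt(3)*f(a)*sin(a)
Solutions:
 f(a) = C1*cos(a)^(sqrt(3))


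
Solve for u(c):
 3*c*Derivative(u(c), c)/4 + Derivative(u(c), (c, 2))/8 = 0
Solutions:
 u(c) = C1 + C2*erf(sqrt(3)*c)


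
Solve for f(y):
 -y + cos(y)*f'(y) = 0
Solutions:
 f(y) = C1 + Integral(y/cos(y), y)


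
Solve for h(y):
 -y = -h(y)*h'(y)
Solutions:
 h(y) = -sqrt(C1 + y^2)
 h(y) = sqrt(C1 + y^2)


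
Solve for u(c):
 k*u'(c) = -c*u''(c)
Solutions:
 u(c) = C1 + c^(1 - re(k))*(C2*sin(log(c)*Abs(im(k))) + C3*cos(log(c)*im(k)))


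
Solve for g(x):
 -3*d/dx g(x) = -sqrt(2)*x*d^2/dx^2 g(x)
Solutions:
 g(x) = C1 + C2*x^(1 + 3*sqrt(2)/2)


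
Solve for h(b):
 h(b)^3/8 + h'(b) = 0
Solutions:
 h(b) = -2*sqrt(-1/(C1 - b))
 h(b) = 2*sqrt(-1/(C1 - b))


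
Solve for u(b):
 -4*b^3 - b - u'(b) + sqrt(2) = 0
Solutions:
 u(b) = C1 - b^4 - b^2/2 + sqrt(2)*b


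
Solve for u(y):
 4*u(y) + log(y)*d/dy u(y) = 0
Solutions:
 u(y) = C1*exp(-4*li(y))


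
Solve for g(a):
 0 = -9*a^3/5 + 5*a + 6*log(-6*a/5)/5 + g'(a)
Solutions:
 g(a) = C1 + 9*a^4/20 - 5*a^2/2 - 6*a*log(-a)/5 + 6*a*(-log(6) + 1 + log(5))/5


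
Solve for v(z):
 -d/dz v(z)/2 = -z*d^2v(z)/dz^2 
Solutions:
 v(z) = C1 + C2*z^(3/2)


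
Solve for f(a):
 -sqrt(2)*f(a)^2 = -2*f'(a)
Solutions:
 f(a) = -2/(C1 + sqrt(2)*a)


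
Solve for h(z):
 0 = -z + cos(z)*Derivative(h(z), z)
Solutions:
 h(z) = C1 + Integral(z/cos(z), z)


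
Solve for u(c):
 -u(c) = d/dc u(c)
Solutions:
 u(c) = C1*exp(-c)


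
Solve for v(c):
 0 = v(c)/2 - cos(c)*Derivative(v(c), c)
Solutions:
 v(c) = C1*(sin(c) + 1)^(1/4)/(sin(c) - 1)^(1/4)


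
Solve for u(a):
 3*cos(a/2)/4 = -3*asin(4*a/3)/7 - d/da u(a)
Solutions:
 u(a) = C1 - 3*a*asin(4*a/3)/7 - 3*sqrt(9 - 16*a^2)/28 - 3*sin(a/2)/2


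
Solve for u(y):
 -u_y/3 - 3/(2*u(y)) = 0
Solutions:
 u(y) = -sqrt(C1 - 9*y)
 u(y) = sqrt(C1 - 9*y)


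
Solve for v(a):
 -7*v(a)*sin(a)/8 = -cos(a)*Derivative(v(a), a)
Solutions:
 v(a) = C1/cos(a)^(7/8)


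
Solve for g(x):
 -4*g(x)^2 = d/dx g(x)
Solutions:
 g(x) = 1/(C1 + 4*x)


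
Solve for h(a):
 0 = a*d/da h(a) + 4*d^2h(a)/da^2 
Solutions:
 h(a) = C1 + C2*erf(sqrt(2)*a/4)


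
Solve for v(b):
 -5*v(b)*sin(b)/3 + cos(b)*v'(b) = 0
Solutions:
 v(b) = C1/cos(b)^(5/3)


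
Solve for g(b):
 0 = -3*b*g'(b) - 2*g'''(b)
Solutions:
 g(b) = C1 + Integral(C2*airyai(-2^(2/3)*3^(1/3)*b/2) + C3*airybi(-2^(2/3)*3^(1/3)*b/2), b)


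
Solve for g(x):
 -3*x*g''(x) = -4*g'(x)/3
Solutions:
 g(x) = C1 + C2*x^(13/9)


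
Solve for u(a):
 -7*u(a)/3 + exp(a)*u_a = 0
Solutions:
 u(a) = C1*exp(-7*exp(-a)/3)


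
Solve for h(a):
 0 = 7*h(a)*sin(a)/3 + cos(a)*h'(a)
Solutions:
 h(a) = C1*cos(a)^(7/3)


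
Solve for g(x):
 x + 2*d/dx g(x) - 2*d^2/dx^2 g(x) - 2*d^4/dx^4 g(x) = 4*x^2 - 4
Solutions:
 g(x) = C1 + C2*exp(-x*(-2*18^(1/3)/(9 + sqrt(93))^(1/3) + 12^(1/3)*(9 + sqrt(93))^(1/3))/12)*sin(2^(1/3)*3^(1/6)*x*(6/(9 + sqrt(93))^(1/3) + 2^(1/3)*3^(2/3)*(9 + sqrt(93))^(1/3))/12) + C3*exp(-x*(-2*18^(1/3)/(9 + sqrt(93))^(1/3) + 12^(1/3)*(9 + sqrt(93))^(1/3))/12)*cos(2^(1/3)*3^(1/6)*x*(6/(9 + sqrt(93))^(1/3) + 2^(1/3)*3^(2/3)*(9 + sqrt(93))^(1/3))/12) + C4*exp(x*(-2*18^(1/3)/(9 + sqrt(93))^(1/3) + 12^(1/3)*(9 + sqrt(93))^(1/3))/6) + 2*x^3/3 + 7*x^2/4 + 3*x/2


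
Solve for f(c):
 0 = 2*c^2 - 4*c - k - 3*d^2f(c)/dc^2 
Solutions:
 f(c) = C1 + C2*c + c^4/18 - 2*c^3/9 - c^2*k/6


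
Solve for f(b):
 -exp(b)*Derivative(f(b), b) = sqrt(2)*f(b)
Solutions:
 f(b) = C1*exp(sqrt(2)*exp(-b))


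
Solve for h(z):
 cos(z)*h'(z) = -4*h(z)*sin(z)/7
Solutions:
 h(z) = C1*cos(z)^(4/7)


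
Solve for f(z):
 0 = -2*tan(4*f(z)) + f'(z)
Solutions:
 f(z) = -asin(C1*exp(8*z))/4 + pi/4
 f(z) = asin(C1*exp(8*z))/4


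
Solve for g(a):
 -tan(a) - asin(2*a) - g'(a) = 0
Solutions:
 g(a) = C1 - a*asin(2*a) - sqrt(1 - 4*a^2)/2 + log(cos(a))


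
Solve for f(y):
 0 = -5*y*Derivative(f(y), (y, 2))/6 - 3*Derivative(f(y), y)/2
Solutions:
 f(y) = C1 + C2/y^(4/5)


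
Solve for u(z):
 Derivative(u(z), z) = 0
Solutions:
 u(z) = C1


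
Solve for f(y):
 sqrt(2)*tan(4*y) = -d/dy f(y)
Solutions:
 f(y) = C1 + sqrt(2)*log(cos(4*y))/4


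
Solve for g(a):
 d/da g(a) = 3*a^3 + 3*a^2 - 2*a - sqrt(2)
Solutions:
 g(a) = C1 + 3*a^4/4 + a^3 - a^2 - sqrt(2)*a


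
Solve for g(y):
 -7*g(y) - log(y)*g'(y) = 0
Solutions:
 g(y) = C1*exp(-7*li(y))


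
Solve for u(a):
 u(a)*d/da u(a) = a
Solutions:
 u(a) = -sqrt(C1 + a^2)
 u(a) = sqrt(C1 + a^2)


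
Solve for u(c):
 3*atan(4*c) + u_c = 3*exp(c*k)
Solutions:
 u(c) = C1 - 3*c*atan(4*c) + 3*Piecewise((exp(c*k)/k, Ne(k, 0)), (c, True)) + 3*log(16*c^2 + 1)/8


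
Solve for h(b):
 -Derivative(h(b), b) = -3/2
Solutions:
 h(b) = C1 + 3*b/2


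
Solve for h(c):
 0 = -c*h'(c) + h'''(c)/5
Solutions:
 h(c) = C1 + Integral(C2*airyai(5^(1/3)*c) + C3*airybi(5^(1/3)*c), c)


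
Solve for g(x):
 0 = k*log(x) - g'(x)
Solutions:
 g(x) = C1 + k*x*log(x) - k*x


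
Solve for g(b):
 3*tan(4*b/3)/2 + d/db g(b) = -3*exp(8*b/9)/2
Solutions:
 g(b) = C1 - 27*exp(8*b/9)/16 + 9*log(cos(4*b/3))/8


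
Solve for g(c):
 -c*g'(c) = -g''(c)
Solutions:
 g(c) = C1 + C2*erfi(sqrt(2)*c/2)


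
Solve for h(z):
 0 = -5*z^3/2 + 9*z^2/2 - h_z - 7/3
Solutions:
 h(z) = C1 - 5*z^4/8 + 3*z^3/2 - 7*z/3


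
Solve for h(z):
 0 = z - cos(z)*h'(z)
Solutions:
 h(z) = C1 + Integral(z/cos(z), z)


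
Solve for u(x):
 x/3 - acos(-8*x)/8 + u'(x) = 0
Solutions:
 u(x) = C1 - x^2/6 + x*acos(-8*x)/8 + sqrt(1 - 64*x^2)/64


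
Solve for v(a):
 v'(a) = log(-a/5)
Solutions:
 v(a) = C1 + a*log(-a) + a*(-log(5) - 1)


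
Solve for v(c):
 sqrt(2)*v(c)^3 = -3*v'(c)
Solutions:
 v(c) = -sqrt(6)*sqrt(-1/(C1 - sqrt(2)*c))/2
 v(c) = sqrt(6)*sqrt(-1/(C1 - sqrt(2)*c))/2


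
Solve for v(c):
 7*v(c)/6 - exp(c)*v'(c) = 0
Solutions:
 v(c) = C1*exp(-7*exp(-c)/6)


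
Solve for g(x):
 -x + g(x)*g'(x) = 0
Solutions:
 g(x) = -sqrt(C1 + x^2)
 g(x) = sqrt(C1 + x^2)


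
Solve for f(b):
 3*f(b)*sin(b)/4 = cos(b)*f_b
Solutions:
 f(b) = C1/cos(b)^(3/4)


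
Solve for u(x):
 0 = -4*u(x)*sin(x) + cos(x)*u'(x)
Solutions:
 u(x) = C1/cos(x)^4


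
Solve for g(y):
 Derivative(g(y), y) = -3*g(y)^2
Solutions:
 g(y) = 1/(C1 + 3*y)


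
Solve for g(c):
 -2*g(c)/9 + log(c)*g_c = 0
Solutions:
 g(c) = C1*exp(2*li(c)/9)


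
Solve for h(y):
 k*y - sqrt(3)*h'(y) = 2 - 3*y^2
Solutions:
 h(y) = C1 + sqrt(3)*k*y^2/6 + sqrt(3)*y^3/3 - 2*sqrt(3)*y/3


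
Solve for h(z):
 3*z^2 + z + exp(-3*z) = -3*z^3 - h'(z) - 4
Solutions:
 h(z) = C1 - 3*z^4/4 - z^3 - z^2/2 - 4*z + exp(-3*z)/3


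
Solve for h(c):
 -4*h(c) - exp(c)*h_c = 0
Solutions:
 h(c) = C1*exp(4*exp(-c))


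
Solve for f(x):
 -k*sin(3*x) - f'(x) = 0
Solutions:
 f(x) = C1 + k*cos(3*x)/3


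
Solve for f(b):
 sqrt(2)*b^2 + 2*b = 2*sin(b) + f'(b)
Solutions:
 f(b) = C1 + sqrt(2)*b^3/3 + b^2 + 2*cos(b)


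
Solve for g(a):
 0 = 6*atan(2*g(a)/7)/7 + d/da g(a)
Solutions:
 Integral(1/atan(2*_y/7), (_y, g(a))) = C1 - 6*a/7


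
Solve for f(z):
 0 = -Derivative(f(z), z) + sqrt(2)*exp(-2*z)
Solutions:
 f(z) = C1 - sqrt(2)*exp(-2*z)/2


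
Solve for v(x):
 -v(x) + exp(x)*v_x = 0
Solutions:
 v(x) = C1*exp(-exp(-x))


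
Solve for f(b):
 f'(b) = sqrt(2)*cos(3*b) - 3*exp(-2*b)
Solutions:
 f(b) = C1 + sqrt(2)*sin(3*b)/3 + 3*exp(-2*b)/2


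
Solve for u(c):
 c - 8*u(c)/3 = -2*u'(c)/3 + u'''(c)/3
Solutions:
 u(c) = C1*exp(6^(1/3)*c*(6^(1/3)/(sqrt(318) + 18)^(1/3) + (sqrt(318) + 18)^(1/3))/6)*sin(2^(1/3)*3^(1/6)*c*(-3^(2/3)*(sqrt(318) + 18)^(1/3) + 3*2^(1/3)/(sqrt(318) + 18)^(1/3))/6) + C2*exp(6^(1/3)*c*(6^(1/3)/(sqrt(318) + 18)^(1/3) + (sqrt(318) + 18)^(1/3))/6)*cos(2^(1/3)*3^(1/6)*c*(-3^(2/3)*(sqrt(318) + 18)^(1/3) + 3*2^(1/3)/(sqrt(318) + 18)^(1/3))/6) + C3*exp(-6^(1/3)*c*(6^(1/3)/(sqrt(318) + 18)^(1/3) + (sqrt(318) + 18)^(1/3))/3) + 3*c/8 + 3/32


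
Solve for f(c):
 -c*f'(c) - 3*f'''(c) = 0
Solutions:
 f(c) = C1 + Integral(C2*airyai(-3^(2/3)*c/3) + C3*airybi(-3^(2/3)*c/3), c)


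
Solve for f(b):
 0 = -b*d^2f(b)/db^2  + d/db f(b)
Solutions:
 f(b) = C1 + C2*b^2


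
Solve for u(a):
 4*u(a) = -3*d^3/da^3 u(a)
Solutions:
 u(a) = C3*exp(-6^(2/3)*a/3) + (C1*sin(2^(2/3)*3^(1/6)*a/2) + C2*cos(2^(2/3)*3^(1/6)*a/2))*exp(6^(2/3)*a/6)


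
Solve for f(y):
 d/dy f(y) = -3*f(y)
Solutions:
 f(y) = C1*exp(-3*y)


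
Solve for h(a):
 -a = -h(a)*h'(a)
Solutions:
 h(a) = -sqrt(C1 + a^2)
 h(a) = sqrt(C1 + a^2)


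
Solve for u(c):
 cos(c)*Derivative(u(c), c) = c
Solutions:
 u(c) = C1 + Integral(c/cos(c), c)


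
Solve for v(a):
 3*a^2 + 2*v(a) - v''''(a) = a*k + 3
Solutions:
 v(a) = C1*exp(-2^(1/4)*a) + C2*exp(2^(1/4)*a) + C3*sin(2^(1/4)*a) + C4*cos(2^(1/4)*a) - 3*a^2/2 + a*k/2 + 3/2


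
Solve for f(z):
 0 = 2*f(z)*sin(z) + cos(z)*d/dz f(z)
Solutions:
 f(z) = C1*cos(z)^2


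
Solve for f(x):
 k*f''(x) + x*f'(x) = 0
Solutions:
 f(x) = C1 + C2*sqrt(k)*erf(sqrt(2)*x*sqrt(1/k)/2)


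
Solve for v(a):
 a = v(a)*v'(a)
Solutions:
 v(a) = -sqrt(C1 + a^2)
 v(a) = sqrt(C1 + a^2)


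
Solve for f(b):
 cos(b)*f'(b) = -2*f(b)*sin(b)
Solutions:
 f(b) = C1*cos(b)^2


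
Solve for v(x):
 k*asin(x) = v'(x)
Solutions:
 v(x) = C1 + k*(x*asin(x) + sqrt(1 - x^2))


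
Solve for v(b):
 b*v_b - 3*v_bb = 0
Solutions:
 v(b) = C1 + C2*erfi(sqrt(6)*b/6)


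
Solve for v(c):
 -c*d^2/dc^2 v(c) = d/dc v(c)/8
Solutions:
 v(c) = C1 + C2*c^(7/8)


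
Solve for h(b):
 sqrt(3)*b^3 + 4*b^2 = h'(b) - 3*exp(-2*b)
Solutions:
 h(b) = C1 + sqrt(3)*b^4/4 + 4*b^3/3 - 3*exp(-2*b)/2


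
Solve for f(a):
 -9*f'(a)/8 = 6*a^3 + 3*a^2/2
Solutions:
 f(a) = C1 - 4*a^4/3 - 4*a^3/9


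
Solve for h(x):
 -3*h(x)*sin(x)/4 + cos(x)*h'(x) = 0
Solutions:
 h(x) = C1/cos(x)^(3/4)


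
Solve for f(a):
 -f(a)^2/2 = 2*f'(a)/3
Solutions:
 f(a) = 4/(C1 + 3*a)


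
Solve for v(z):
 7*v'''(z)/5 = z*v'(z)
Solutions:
 v(z) = C1 + Integral(C2*airyai(5^(1/3)*7^(2/3)*z/7) + C3*airybi(5^(1/3)*7^(2/3)*z/7), z)


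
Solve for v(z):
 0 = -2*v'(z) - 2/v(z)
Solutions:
 v(z) = -sqrt(C1 - 2*z)
 v(z) = sqrt(C1 - 2*z)


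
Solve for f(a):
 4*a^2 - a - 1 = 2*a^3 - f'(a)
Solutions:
 f(a) = C1 + a^4/2 - 4*a^3/3 + a^2/2 + a


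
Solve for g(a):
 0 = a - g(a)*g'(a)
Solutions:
 g(a) = -sqrt(C1 + a^2)
 g(a) = sqrt(C1 + a^2)


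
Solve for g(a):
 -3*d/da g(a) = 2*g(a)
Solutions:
 g(a) = C1*exp(-2*a/3)


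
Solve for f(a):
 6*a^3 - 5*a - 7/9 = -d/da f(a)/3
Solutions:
 f(a) = C1 - 9*a^4/2 + 15*a^2/2 + 7*a/3


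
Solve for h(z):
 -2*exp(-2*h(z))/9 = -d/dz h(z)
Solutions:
 h(z) = log(-sqrt(C1 + 4*z)) - log(3)
 h(z) = log(C1 + 4*z)/2 - log(3)


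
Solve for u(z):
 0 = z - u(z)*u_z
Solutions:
 u(z) = -sqrt(C1 + z^2)
 u(z) = sqrt(C1 + z^2)


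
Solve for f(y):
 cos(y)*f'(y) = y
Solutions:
 f(y) = C1 + Integral(y/cos(y), y)


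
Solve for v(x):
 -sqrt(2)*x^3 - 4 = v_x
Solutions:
 v(x) = C1 - sqrt(2)*x^4/4 - 4*x


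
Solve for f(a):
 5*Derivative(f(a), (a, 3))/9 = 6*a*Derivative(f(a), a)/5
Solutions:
 f(a) = C1 + Integral(C2*airyai(3*10^(1/3)*a/5) + C3*airybi(3*10^(1/3)*a/5), a)


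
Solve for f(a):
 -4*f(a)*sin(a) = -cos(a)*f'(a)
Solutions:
 f(a) = C1/cos(a)^4


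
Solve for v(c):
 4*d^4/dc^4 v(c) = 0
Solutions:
 v(c) = C1 + C2*c + C3*c^2 + C4*c^3


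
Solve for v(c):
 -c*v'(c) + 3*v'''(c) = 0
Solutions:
 v(c) = C1 + Integral(C2*airyai(3^(2/3)*c/3) + C3*airybi(3^(2/3)*c/3), c)


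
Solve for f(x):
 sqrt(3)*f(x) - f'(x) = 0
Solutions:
 f(x) = C1*exp(sqrt(3)*x)


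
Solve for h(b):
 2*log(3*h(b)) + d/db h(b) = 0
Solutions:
 Integral(1/(log(_y) + log(3)), (_y, h(b)))/2 = C1 - b


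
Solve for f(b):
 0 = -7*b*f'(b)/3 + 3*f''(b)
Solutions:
 f(b) = C1 + C2*erfi(sqrt(14)*b/6)


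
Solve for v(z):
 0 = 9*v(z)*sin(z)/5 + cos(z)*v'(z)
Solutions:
 v(z) = C1*cos(z)^(9/5)


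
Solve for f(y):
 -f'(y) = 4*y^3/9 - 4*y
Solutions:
 f(y) = C1 - y^4/9 + 2*y^2


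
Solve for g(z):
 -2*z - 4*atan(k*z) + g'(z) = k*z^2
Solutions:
 g(z) = C1 + k*z^3/3 + z^2 + 4*Piecewise((z*atan(k*z) - log(k^2*z^2 + 1)/(2*k), Ne(k, 0)), (0, True))


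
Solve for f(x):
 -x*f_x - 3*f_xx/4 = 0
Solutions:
 f(x) = C1 + C2*erf(sqrt(6)*x/3)


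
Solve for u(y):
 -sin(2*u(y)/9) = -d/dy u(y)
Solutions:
 -y + 9*log(cos(2*u(y)/9) - 1)/4 - 9*log(cos(2*u(y)/9) + 1)/4 = C1


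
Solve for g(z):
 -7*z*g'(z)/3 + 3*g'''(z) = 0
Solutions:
 g(z) = C1 + Integral(C2*airyai(21^(1/3)*z/3) + C3*airybi(21^(1/3)*z/3), z)


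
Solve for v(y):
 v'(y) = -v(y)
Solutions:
 v(y) = C1*exp(-y)


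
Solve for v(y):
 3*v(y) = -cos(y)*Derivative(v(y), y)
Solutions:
 v(y) = C1*(sin(y) - 1)^(3/2)/(sin(y) + 1)^(3/2)


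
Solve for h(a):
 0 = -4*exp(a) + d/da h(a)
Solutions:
 h(a) = C1 + 4*exp(a)


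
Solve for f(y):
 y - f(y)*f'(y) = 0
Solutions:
 f(y) = -sqrt(C1 + y^2)
 f(y) = sqrt(C1 + y^2)


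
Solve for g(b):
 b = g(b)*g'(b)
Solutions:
 g(b) = -sqrt(C1 + b^2)
 g(b) = sqrt(C1 + b^2)


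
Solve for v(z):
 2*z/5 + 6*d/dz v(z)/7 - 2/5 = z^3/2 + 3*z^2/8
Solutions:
 v(z) = C1 + 7*z^4/48 + 7*z^3/48 - 7*z^2/30 + 7*z/15


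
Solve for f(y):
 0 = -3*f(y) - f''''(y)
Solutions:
 f(y) = (C1*sin(sqrt(2)*3^(1/4)*y/2) + C2*cos(sqrt(2)*3^(1/4)*y/2))*exp(-sqrt(2)*3^(1/4)*y/2) + (C3*sin(sqrt(2)*3^(1/4)*y/2) + C4*cos(sqrt(2)*3^(1/4)*y/2))*exp(sqrt(2)*3^(1/4)*y/2)


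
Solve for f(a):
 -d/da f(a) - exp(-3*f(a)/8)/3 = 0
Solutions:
 f(a) = 8*log(C1 - a/8)/3
 f(a) = 8*log((-1 - sqrt(3)*I)*(C1 - a)^(1/3)/4)
 f(a) = 8*log((-1 + sqrt(3)*I)*(C1 - a)^(1/3)/4)


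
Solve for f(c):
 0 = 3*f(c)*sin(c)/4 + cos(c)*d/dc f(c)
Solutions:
 f(c) = C1*cos(c)^(3/4)


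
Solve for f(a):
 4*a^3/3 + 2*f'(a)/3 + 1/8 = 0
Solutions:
 f(a) = C1 - a^4/2 - 3*a/16


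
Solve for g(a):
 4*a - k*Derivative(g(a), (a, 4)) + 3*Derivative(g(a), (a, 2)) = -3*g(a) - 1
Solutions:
 g(a) = C1*exp(-sqrt(2)*a*sqrt((-sqrt(3)*sqrt(4*k + 3) + 3)/k)/2) + C2*exp(sqrt(2)*a*sqrt((-sqrt(3)*sqrt(4*k + 3) + 3)/k)/2) + C3*exp(-sqrt(2)*a*sqrt((sqrt(3)*sqrt(4*k + 3) + 3)/k)/2) + C4*exp(sqrt(2)*a*sqrt((sqrt(3)*sqrt(4*k + 3) + 3)/k)/2) - 4*a/3 - 1/3


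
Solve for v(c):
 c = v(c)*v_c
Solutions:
 v(c) = -sqrt(C1 + c^2)
 v(c) = sqrt(C1 + c^2)


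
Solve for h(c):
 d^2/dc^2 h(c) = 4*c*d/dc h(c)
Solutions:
 h(c) = C1 + C2*erfi(sqrt(2)*c)


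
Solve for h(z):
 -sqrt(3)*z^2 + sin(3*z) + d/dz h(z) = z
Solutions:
 h(z) = C1 + sqrt(3)*z^3/3 + z^2/2 + cos(3*z)/3


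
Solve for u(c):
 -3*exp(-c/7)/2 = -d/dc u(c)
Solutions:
 u(c) = C1 - 21*exp(-c/7)/2


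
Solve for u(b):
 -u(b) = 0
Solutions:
 u(b) = 0


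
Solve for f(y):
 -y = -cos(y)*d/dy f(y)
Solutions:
 f(y) = C1 + Integral(y/cos(y), y)


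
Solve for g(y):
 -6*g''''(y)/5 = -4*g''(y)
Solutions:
 g(y) = C1 + C2*y + C3*exp(-sqrt(30)*y/3) + C4*exp(sqrt(30)*y/3)


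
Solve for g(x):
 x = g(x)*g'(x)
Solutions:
 g(x) = -sqrt(C1 + x^2)
 g(x) = sqrt(C1 + x^2)


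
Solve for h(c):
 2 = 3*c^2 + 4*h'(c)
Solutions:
 h(c) = C1 - c^3/4 + c/2


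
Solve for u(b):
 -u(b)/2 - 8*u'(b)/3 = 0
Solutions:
 u(b) = C1*exp(-3*b/16)


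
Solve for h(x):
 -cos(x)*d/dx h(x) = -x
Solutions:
 h(x) = C1 + Integral(x/cos(x), x)


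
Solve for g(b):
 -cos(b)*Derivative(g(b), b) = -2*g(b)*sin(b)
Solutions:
 g(b) = C1/cos(b)^2


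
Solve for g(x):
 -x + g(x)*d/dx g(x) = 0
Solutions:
 g(x) = -sqrt(C1 + x^2)
 g(x) = sqrt(C1 + x^2)


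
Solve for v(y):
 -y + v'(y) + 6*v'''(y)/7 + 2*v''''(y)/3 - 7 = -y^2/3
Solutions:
 v(y) = C1 + C2*exp(y*(-12 + 6*6^(2/3)/(7*sqrt(2905) + 379)^(1/3) + 6^(1/3)*(7*sqrt(2905) + 379)^(1/3))/28)*sin(2^(1/3)*3^(1/6)*y*(-3^(2/3)*(7*sqrt(2905) + 379)^(1/3) + 18*2^(1/3)/(7*sqrt(2905) + 379)^(1/3))/28) + C3*exp(y*(-12 + 6*6^(2/3)/(7*sqrt(2905) + 379)^(1/3) + 6^(1/3)*(7*sqrt(2905) + 379)^(1/3))/28)*cos(2^(1/3)*3^(1/6)*y*(-3^(2/3)*(7*sqrt(2905) + 379)^(1/3) + 18*2^(1/3)/(7*sqrt(2905) + 379)^(1/3))/28) + C4*exp(-y*(6*6^(2/3)/(7*sqrt(2905) + 379)^(1/3) + 6 + 6^(1/3)*(7*sqrt(2905) + 379)^(1/3))/14) - y^3/9 + y^2/2 + 53*y/7


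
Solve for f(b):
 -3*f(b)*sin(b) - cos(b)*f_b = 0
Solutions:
 f(b) = C1*cos(b)^3


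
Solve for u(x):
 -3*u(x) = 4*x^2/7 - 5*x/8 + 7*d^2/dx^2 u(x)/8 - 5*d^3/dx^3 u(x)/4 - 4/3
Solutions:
 u(x) = C1*exp(x*(-(180*sqrt(33086) + 32743)^(1/3) - 49/(180*sqrt(33086) + 32743)^(1/3) + 14)/60)*sin(sqrt(3)*x*(-(180*sqrt(33086) + 32743)^(1/3) + 49/(180*sqrt(33086) + 32743)^(1/3))/60) + C2*exp(x*(-(180*sqrt(33086) + 32743)^(1/3) - 49/(180*sqrt(33086) + 32743)^(1/3) + 14)/60)*cos(sqrt(3)*x*(-(180*sqrt(33086) + 32743)^(1/3) + 49/(180*sqrt(33086) + 32743)^(1/3))/60) + C3*exp(x*(49/(180*sqrt(33086) + 32743)^(1/3) + 7 + (180*sqrt(33086) + 32743)^(1/3))/30) - 4*x^2/21 + 5*x/24 + 5/9


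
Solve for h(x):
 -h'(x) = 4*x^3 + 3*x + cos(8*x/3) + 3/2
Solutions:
 h(x) = C1 - x^4 - 3*x^2/2 - 3*x/2 - 3*sin(8*x/3)/8


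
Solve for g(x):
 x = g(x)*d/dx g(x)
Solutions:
 g(x) = -sqrt(C1 + x^2)
 g(x) = sqrt(C1 + x^2)


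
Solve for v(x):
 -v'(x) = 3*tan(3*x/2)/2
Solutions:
 v(x) = C1 + log(cos(3*x/2))


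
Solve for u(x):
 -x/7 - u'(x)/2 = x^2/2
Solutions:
 u(x) = C1 - x^3/3 - x^2/7


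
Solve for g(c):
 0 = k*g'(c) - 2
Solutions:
 g(c) = C1 + 2*c/k


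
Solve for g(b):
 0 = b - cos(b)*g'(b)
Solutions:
 g(b) = C1 + Integral(b/cos(b), b)


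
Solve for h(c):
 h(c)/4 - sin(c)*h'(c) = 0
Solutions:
 h(c) = C1*(cos(c) - 1)^(1/8)/(cos(c) + 1)^(1/8)


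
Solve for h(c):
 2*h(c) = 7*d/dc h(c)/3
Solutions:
 h(c) = C1*exp(6*c/7)


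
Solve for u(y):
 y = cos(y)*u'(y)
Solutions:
 u(y) = C1 + Integral(y/cos(y), y)


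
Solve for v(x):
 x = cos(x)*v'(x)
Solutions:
 v(x) = C1 + Integral(x/cos(x), x)


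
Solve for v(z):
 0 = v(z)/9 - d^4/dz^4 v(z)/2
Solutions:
 v(z) = C1*exp(-2^(1/4)*sqrt(3)*z/3) + C2*exp(2^(1/4)*sqrt(3)*z/3) + C3*sin(2^(1/4)*sqrt(3)*z/3) + C4*cos(2^(1/4)*sqrt(3)*z/3)


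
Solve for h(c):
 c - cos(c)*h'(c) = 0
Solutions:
 h(c) = C1 + Integral(c/cos(c), c)


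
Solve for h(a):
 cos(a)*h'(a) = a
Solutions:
 h(a) = C1 + Integral(a/cos(a), a)


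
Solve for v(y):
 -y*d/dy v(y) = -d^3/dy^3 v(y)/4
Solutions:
 v(y) = C1 + Integral(C2*airyai(2^(2/3)*y) + C3*airybi(2^(2/3)*y), y)


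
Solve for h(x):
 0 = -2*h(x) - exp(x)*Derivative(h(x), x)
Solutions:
 h(x) = C1*exp(2*exp(-x))


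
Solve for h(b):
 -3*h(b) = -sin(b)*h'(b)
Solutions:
 h(b) = C1*(cos(b) - 1)^(3/2)/(cos(b) + 1)^(3/2)


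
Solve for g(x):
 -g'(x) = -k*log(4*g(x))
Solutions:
 Integral(1/(log(_y) + 2*log(2)), (_y, g(x))) = C1 + k*x


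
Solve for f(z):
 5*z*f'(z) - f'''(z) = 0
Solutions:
 f(z) = C1 + Integral(C2*airyai(5^(1/3)*z) + C3*airybi(5^(1/3)*z), z)


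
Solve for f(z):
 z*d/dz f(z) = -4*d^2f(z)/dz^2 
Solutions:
 f(z) = C1 + C2*erf(sqrt(2)*z/4)


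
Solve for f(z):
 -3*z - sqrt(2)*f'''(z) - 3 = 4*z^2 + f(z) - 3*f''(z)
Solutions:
 f(z) = -4*z^2 - 3*z + (C1 + C2/sqrt(exp(sqrt(6)*z)) + C3*sqrt(exp(sqrt(6)*z)))*exp(sqrt(2)*z/2) - 27


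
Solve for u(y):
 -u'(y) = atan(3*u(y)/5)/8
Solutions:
 Integral(1/atan(3*_y/5), (_y, u(y))) = C1 - y/8


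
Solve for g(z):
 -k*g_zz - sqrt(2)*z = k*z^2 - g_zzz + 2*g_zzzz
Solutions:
 g(z) = C1 + C2*z + C3*exp(z*(1 - sqrt(1 - 8*k))/4) + C4*exp(z*(sqrt(1 - 8*k) + 1)/4) - z^4/12 + z^3*(-2 - sqrt(2))/(6*k) + z^2*(2 - 1/k - sqrt(2)/(2*k))/k


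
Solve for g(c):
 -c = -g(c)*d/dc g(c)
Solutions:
 g(c) = -sqrt(C1 + c^2)
 g(c) = sqrt(C1 + c^2)


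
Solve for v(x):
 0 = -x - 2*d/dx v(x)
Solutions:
 v(x) = C1 - x^2/4


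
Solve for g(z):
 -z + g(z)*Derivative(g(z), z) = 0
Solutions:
 g(z) = -sqrt(C1 + z^2)
 g(z) = sqrt(C1 + z^2)


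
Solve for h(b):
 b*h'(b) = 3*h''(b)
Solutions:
 h(b) = C1 + C2*erfi(sqrt(6)*b/6)


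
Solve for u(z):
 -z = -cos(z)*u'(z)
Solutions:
 u(z) = C1 + Integral(z/cos(z), z)


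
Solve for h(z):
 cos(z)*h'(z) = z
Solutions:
 h(z) = C1 + Integral(z/cos(z), z)


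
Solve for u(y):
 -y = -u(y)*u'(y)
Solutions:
 u(y) = -sqrt(C1 + y^2)
 u(y) = sqrt(C1 + y^2)


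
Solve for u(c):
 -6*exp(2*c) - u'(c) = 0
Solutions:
 u(c) = C1 - 3*exp(2*c)


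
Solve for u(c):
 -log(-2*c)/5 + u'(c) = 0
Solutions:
 u(c) = C1 + c*log(-c)/5 + c*(-1 + log(2))/5


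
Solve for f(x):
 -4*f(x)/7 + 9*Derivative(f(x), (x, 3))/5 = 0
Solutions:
 f(x) = C3*exp(2940^(1/3)*x/21) + (C1*sin(3^(5/6)*980^(1/3)*x/42) + C2*cos(3^(5/6)*980^(1/3)*x/42))*exp(-2940^(1/3)*x/42)


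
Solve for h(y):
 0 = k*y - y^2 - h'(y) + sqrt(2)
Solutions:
 h(y) = C1 + k*y^2/2 - y^3/3 + sqrt(2)*y


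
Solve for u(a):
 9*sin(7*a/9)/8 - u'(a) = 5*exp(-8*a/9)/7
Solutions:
 u(a) = C1 - 81*cos(7*a/9)/56 + 45*exp(-8*a/9)/56


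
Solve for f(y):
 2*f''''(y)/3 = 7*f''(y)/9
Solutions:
 f(y) = C1 + C2*y + C3*exp(-sqrt(42)*y/6) + C4*exp(sqrt(42)*y/6)


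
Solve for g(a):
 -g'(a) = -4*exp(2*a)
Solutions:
 g(a) = C1 + 2*exp(2*a)


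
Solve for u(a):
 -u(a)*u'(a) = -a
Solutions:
 u(a) = -sqrt(C1 + a^2)
 u(a) = sqrt(C1 + a^2)


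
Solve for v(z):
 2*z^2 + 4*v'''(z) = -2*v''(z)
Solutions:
 v(z) = C1 + C2*z + C3*exp(-z/2) - z^4/12 + 2*z^3/3 - 4*z^2


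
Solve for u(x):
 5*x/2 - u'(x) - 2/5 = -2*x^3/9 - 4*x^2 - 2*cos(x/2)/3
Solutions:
 u(x) = C1 + x^4/18 + 4*x^3/3 + 5*x^2/4 - 2*x/5 + 4*sin(x/2)/3


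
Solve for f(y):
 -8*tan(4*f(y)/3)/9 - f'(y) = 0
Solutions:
 f(y) = -3*asin(C1*exp(-32*y/27))/4 + 3*pi/4
 f(y) = 3*asin(C1*exp(-32*y/27))/4


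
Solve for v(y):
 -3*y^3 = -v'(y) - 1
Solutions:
 v(y) = C1 + 3*y^4/4 - y


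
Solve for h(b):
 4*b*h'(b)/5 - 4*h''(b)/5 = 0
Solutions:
 h(b) = C1 + C2*erfi(sqrt(2)*b/2)


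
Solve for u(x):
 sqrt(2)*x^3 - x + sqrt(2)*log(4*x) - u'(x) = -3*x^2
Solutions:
 u(x) = C1 + sqrt(2)*x^4/4 + x^3 - x^2/2 + sqrt(2)*x*log(x) - sqrt(2)*x + 2*sqrt(2)*x*log(2)


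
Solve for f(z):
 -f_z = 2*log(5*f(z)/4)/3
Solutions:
 -3*Integral(1/(-log(_y) - log(5) + 2*log(2)), (_y, f(z)))/2 = C1 - z


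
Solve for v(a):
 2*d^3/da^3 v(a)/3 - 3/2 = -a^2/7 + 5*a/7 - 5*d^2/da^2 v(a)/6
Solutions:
 v(a) = C1 + C2*a + C3*exp(-5*a/4) - a^4/70 + 33*a^3/175 + 783*a^2/1750


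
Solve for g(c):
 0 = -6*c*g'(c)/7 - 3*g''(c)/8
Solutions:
 g(c) = C1 + C2*erf(2*sqrt(14)*c/7)


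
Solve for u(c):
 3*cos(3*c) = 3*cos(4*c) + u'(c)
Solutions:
 u(c) = C1 + sin(3*c) - 3*sin(4*c)/4


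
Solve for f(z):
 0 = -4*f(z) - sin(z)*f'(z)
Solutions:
 f(z) = C1*(cos(z)^2 + 2*cos(z) + 1)/(cos(z)^2 - 2*cos(z) + 1)


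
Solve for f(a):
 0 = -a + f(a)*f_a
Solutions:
 f(a) = -sqrt(C1 + a^2)
 f(a) = sqrt(C1 + a^2)


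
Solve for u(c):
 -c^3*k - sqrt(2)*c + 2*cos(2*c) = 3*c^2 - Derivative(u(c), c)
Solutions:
 u(c) = C1 + c^4*k/4 + c^3 + sqrt(2)*c^2/2 - sin(2*c)


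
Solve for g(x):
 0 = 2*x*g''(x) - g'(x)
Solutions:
 g(x) = C1 + C2*x^(3/2)


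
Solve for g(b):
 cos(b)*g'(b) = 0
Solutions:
 g(b) = C1


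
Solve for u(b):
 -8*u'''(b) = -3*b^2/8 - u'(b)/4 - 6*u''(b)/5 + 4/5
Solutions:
 u(b) = C1 + C2*exp(b*(3 - sqrt(59))/40) + C3*exp(b*(3 + sqrt(59))/40) - b^3/2 + 36*b^2/5 - 4048*b/25


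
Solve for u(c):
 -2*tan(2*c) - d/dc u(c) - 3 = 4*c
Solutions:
 u(c) = C1 - 2*c^2 - 3*c + log(cos(2*c))


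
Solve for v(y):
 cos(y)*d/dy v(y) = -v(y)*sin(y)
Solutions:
 v(y) = C1*cos(y)


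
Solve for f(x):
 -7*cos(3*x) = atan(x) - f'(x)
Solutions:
 f(x) = C1 + x*atan(x) - log(x^2 + 1)/2 + 7*sin(3*x)/3


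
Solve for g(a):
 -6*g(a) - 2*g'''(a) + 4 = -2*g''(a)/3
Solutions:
 g(a) = C1*exp(a*(2*2^(1/3)/(27*sqrt(6549) + 2185)^(1/3) + 4 + 2^(2/3)*(27*sqrt(6549) + 2185)^(1/3))/36)*sin(2^(1/3)*sqrt(3)*a*(-2^(1/3)*(27*sqrt(6549) + 2185)^(1/3) + 2/(27*sqrt(6549) + 2185)^(1/3))/36) + C2*exp(a*(2*2^(1/3)/(27*sqrt(6549) + 2185)^(1/3) + 4 + 2^(2/3)*(27*sqrt(6549) + 2185)^(1/3))/36)*cos(2^(1/3)*sqrt(3)*a*(-2^(1/3)*(27*sqrt(6549) + 2185)^(1/3) + 2/(27*sqrt(6549) + 2185)^(1/3))/36) + C3*exp(a*(-2^(2/3)*(27*sqrt(6549) + 2185)^(1/3) - 2*2^(1/3)/(27*sqrt(6549) + 2185)^(1/3) + 2)/18) + 2/3


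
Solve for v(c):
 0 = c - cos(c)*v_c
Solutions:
 v(c) = C1 + Integral(c/cos(c), c)


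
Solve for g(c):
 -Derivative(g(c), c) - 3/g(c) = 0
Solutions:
 g(c) = -sqrt(C1 - 6*c)
 g(c) = sqrt(C1 - 6*c)


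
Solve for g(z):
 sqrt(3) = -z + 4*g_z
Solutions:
 g(z) = C1 + z^2/8 + sqrt(3)*z/4


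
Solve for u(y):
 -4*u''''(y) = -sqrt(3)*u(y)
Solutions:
 u(y) = C1*exp(-sqrt(2)*3^(1/8)*y/2) + C2*exp(sqrt(2)*3^(1/8)*y/2) + C3*sin(sqrt(2)*3^(1/8)*y/2) + C4*cos(sqrt(2)*3^(1/8)*y/2)


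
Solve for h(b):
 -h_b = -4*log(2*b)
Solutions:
 h(b) = C1 + 4*b*log(b) - 4*b + b*log(16)


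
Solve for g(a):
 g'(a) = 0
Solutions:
 g(a) = C1


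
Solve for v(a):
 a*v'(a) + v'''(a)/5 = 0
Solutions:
 v(a) = C1 + Integral(C2*airyai(-5^(1/3)*a) + C3*airybi(-5^(1/3)*a), a)


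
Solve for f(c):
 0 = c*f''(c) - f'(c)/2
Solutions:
 f(c) = C1 + C2*c^(3/2)


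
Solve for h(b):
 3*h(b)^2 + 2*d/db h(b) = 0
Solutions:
 h(b) = 2/(C1 + 3*b)


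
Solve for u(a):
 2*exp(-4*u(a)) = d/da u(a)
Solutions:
 u(a) = log(-I*(C1 + 8*a)^(1/4))
 u(a) = log(I*(C1 + 8*a)^(1/4))
 u(a) = log(-(C1 + 8*a)^(1/4))
 u(a) = log(C1 + 8*a)/4


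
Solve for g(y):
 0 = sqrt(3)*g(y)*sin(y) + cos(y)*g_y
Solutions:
 g(y) = C1*cos(y)^(sqrt(3))


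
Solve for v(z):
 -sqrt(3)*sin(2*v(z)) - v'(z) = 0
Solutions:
 v(z) = pi - acos((-C1 - exp(4*sqrt(3)*z))/(C1 - exp(4*sqrt(3)*z)))/2
 v(z) = acos((-C1 - exp(4*sqrt(3)*z))/(C1 - exp(4*sqrt(3)*z)))/2


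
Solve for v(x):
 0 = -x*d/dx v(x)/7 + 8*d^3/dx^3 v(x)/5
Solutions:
 v(x) = C1 + Integral(C2*airyai(5^(1/3)*7^(2/3)*x/14) + C3*airybi(5^(1/3)*7^(2/3)*x/14), x)


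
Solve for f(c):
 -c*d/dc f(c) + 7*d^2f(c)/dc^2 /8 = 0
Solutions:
 f(c) = C1 + C2*erfi(2*sqrt(7)*c/7)


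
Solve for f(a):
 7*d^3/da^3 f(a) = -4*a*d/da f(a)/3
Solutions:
 f(a) = C1 + Integral(C2*airyai(-42^(2/3)*a/21) + C3*airybi(-42^(2/3)*a/21), a)


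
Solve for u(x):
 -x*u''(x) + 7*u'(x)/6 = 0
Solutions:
 u(x) = C1 + C2*x^(13/6)


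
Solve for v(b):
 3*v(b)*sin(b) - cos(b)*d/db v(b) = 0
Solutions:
 v(b) = C1/cos(b)^3


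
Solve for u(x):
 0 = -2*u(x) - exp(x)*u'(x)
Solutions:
 u(x) = C1*exp(2*exp(-x))


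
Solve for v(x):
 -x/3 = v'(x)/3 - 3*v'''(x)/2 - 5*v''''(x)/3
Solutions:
 v(x) = C1 + C2*exp(-x*(9/(10*sqrt(46) + 73)^(1/3) + (10*sqrt(46) + 73)^(1/3) + 6)/20)*sin(sqrt(3)*x*(-(10*sqrt(46) + 73)^(1/3) + 9/(10*sqrt(46) + 73)^(1/3))/20) + C3*exp(-x*(9/(10*sqrt(46) + 73)^(1/3) + (10*sqrt(46) + 73)^(1/3) + 6)/20)*cos(sqrt(3)*x*(-(10*sqrt(46) + 73)^(1/3) + 9/(10*sqrt(46) + 73)^(1/3))/20) + C4*exp(x*(-3 + 9/(10*sqrt(46) + 73)^(1/3) + (10*sqrt(46) + 73)^(1/3))/10) - x^2/2


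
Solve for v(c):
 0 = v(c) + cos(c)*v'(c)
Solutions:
 v(c) = C1*sqrt(sin(c) - 1)/sqrt(sin(c) + 1)


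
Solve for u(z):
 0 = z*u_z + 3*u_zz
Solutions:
 u(z) = C1 + C2*erf(sqrt(6)*z/6)


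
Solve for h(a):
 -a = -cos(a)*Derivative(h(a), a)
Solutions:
 h(a) = C1 + Integral(a/cos(a), a)


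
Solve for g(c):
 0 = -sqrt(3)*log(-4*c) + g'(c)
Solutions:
 g(c) = C1 + sqrt(3)*c*log(-c) + sqrt(3)*c*(-1 + 2*log(2))


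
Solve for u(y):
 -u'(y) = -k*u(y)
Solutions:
 u(y) = C1*exp(k*y)


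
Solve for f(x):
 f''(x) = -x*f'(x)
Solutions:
 f(x) = C1 + C2*erf(sqrt(2)*x/2)


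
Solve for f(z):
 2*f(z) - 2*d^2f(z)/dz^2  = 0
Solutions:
 f(z) = C1*exp(-z) + C2*exp(z)


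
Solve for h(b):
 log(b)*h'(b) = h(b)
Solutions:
 h(b) = C1*exp(li(b))


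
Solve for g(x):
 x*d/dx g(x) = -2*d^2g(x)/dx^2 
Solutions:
 g(x) = C1 + C2*erf(x/2)


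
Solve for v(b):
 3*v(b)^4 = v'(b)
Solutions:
 v(b) = (-1/(C1 + 9*b))^(1/3)
 v(b) = (-1/(C1 + 3*b))^(1/3)*(-3^(2/3) - 3*3^(1/6)*I)/6
 v(b) = (-1/(C1 + 3*b))^(1/3)*(-3^(2/3) + 3*3^(1/6)*I)/6


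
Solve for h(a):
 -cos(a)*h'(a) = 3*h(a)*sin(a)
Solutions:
 h(a) = C1*cos(a)^3


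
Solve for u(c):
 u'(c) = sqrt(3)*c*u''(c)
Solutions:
 u(c) = C1 + C2*c^(sqrt(3)/3 + 1)


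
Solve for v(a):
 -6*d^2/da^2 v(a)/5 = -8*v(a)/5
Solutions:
 v(a) = C1*exp(-2*sqrt(3)*a/3) + C2*exp(2*sqrt(3)*a/3)


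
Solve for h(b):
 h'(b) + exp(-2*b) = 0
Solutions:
 h(b) = C1 + exp(-2*b)/2


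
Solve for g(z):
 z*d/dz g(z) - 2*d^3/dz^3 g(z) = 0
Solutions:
 g(z) = C1 + Integral(C2*airyai(2^(2/3)*z/2) + C3*airybi(2^(2/3)*z/2), z)


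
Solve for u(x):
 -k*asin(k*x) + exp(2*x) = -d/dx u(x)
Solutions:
 u(x) = C1 + k*Piecewise((x*asin(k*x) + sqrt(-k^2*x^2 + 1)/k, Ne(k, 0)), (0, True)) - exp(2*x)/2


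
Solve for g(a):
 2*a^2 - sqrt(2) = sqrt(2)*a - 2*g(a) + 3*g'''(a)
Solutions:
 g(a) = C3*exp(2^(1/3)*3^(2/3)*a/3) - a^2 + sqrt(2)*a/2 + (C1*sin(2^(1/3)*3^(1/6)*a/2) + C2*cos(2^(1/3)*3^(1/6)*a/2))*exp(-2^(1/3)*3^(2/3)*a/6) + sqrt(2)/2


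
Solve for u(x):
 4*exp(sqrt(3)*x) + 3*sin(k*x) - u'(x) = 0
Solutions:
 u(x) = C1 + 4*sqrt(3)*exp(sqrt(3)*x)/3 - 3*cos(k*x)/k


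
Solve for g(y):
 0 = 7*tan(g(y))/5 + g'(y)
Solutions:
 g(y) = pi - asin(C1*exp(-7*y/5))
 g(y) = asin(C1*exp(-7*y/5))


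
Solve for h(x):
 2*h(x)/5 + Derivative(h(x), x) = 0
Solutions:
 h(x) = C1*exp(-2*x/5)


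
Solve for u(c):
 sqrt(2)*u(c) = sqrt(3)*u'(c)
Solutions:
 u(c) = C1*exp(sqrt(6)*c/3)


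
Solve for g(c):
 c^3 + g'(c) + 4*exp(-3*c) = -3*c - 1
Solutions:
 g(c) = C1 - c^4/4 - 3*c^2/2 - c + 4*exp(-3*c)/3


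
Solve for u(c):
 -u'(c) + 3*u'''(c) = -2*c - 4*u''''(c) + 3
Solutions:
 u(c) = C1 + C2*exp(-c*((4*sqrt(3) + 7)^(-1/3) + 2 + (4*sqrt(3) + 7)^(1/3))/8)*sin(sqrt(3)*c*(-(4*sqrt(3) + 7)^(1/3) + (4*sqrt(3) + 7)^(-1/3))/8) + C3*exp(-c*((4*sqrt(3) + 7)^(-1/3) + 2 + (4*sqrt(3) + 7)^(1/3))/8)*cos(sqrt(3)*c*(-(4*sqrt(3) + 7)^(1/3) + (4*sqrt(3) + 7)^(-1/3))/8) + C4*exp(c*(-1 + (4*sqrt(3) + 7)^(-1/3) + (4*sqrt(3) + 7)^(1/3))/4) + c^2 - 3*c


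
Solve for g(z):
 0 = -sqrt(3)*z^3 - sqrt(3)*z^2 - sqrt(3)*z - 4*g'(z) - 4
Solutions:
 g(z) = C1 - sqrt(3)*z^4/16 - sqrt(3)*z^3/12 - sqrt(3)*z^2/8 - z


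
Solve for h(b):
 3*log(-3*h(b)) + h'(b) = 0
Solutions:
 Integral(1/(log(-_y) + log(3)), (_y, h(b)))/3 = C1 - b


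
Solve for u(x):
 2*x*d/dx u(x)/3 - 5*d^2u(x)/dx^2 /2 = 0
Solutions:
 u(x) = C1 + C2*erfi(sqrt(30)*x/15)


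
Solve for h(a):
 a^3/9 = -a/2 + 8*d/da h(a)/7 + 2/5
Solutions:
 h(a) = C1 + 7*a^4/288 + 7*a^2/32 - 7*a/20


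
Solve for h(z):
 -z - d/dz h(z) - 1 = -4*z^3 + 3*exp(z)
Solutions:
 h(z) = C1 + z^4 - z^2/2 - z - 3*exp(z)


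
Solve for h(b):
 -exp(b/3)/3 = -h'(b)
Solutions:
 h(b) = C1 + exp(b/3)


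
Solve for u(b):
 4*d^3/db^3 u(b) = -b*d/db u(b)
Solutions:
 u(b) = C1 + Integral(C2*airyai(-2^(1/3)*b/2) + C3*airybi(-2^(1/3)*b/2), b)
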